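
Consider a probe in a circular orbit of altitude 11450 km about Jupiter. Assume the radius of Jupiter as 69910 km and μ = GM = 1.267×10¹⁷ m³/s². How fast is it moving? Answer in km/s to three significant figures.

v ≈ 39.5 km/s

r = 69910 + 11450 = 81360 km = 8.1360×10⁷ m.
For a circular orbit v = √(μ/r) = √(1.267×10¹⁷ / 8.136×10⁷) = √(1.557×10⁹) = 39460 m/s.
That is 39.46 km/s.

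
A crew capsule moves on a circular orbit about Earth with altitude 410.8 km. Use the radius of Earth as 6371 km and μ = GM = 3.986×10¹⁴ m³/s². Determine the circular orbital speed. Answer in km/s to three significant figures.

r = 6371 + 410.8 = 6781.8 km = 6.7818×10⁶ m.
For a circular orbit v = √(μ/r) = √(3.986×10¹⁴ / 6.782×10⁶) = √(5.877×10⁷) = 7666 m/s.
That is 7.666 km/s.

v ≈ 7.67 km/s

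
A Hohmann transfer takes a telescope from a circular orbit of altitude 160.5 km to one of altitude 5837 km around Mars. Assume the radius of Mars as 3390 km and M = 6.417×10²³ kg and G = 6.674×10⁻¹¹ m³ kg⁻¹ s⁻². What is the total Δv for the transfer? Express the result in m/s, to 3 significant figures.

Δv_total ≈ 1250 m/s

μ = GM = 6.674×10⁻¹¹ × 6.417×10²³ = 4.283×10¹³ m³/s².
r₁ = 3390 + 160.5 = 3550.5 km = 3.5505×10⁶ m.
r₂ = 3390 + 5837 = 9227.0 km = 9.2270×10⁶ m.
Transfer ellipse a_t = (r₁ + r₂)/2 = 6.389×10⁶ m.
At r₁: circular v_c1 = √(μ/r₁) = 3473 m/s; transfer-periapsis v_p = √[μ(2/r₁ − 1/a_t)] = 4174 m/s.
Δv₁ = v_p − v_c1 = 700.8 m/s.
At r₂: circular v_c2 = √(μ/r₂) = 2154 m/s; transfer-apoapsis v_a = √[μ(2/r₂ − 1/a_t)] = 1606 m/s.
Δv₂ = v_c2 − v_a = 548.3 m/s.
Total Δv = Δv₁ + Δv₂ = 1249 m/s.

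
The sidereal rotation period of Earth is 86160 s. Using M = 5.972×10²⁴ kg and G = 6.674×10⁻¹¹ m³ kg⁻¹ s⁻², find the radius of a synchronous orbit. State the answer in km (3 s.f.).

r_sync ≈ 42200 km

μ = GM = 6.674×10⁻¹¹ × 5.972×10²⁴ = 3.986×10¹⁴ m³/s².
A synchronous orbit has period T, so by Kepler's third law a = (μT²/4π²)^(1/3).
μT²/4π² = 3.986×10¹⁴ × (8.616×10⁴)² / 39.48 = 7.495×10²² m³.
a = 4.216×10⁷ m = 42162 km.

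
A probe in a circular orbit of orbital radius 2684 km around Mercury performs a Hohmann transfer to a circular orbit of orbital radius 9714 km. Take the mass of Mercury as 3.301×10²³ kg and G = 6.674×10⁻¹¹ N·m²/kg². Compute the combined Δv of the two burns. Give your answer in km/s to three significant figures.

μ = GM = 6.674×10⁻¹¹ × 3.301×10²³ = 2.203×10¹³ m³/s².
r₁ = 2684 km = 2.684×10⁶ m.
r₂ = 9714 km = 9.714×10⁶ m.
Transfer ellipse a_t = (r₁ + r₂)/2 = 6.199×10⁶ m.
At r₁: circular v_c1 = √(μ/r₁) = 2865 m/s; transfer-periherm v_p = √[μ(2/r₁ − 1/a_t)] = 3586 m/s.
Δv₁ = v_p − v_c1 = 721.4 m/s.
At r₂: circular v_c2 = √(μ/r₂) = 1506 m/s; transfer-apoherm v_a = √[μ(2/r₂ − 1/a_t)] = 990.9 m/s.
Δv₂ = v_c2 − v_a = 515.0 m/s.
Total Δv = Δv₁ + Δv₂ = 1236 m/s = 1.236 km/s.

Δv_total ≈ 1.24 km/s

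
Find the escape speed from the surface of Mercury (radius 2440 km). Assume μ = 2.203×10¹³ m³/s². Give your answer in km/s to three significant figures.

r = R = 2.440×10⁶ m.
Escape speed v_esc = √(2μ/r) = √(2 × 2.203×10¹³ / 2.440×10⁶) = √(1.806×10⁷) = 4249 m/s.
= 4.249 km/s.

v_esc ≈ 4.25 km/s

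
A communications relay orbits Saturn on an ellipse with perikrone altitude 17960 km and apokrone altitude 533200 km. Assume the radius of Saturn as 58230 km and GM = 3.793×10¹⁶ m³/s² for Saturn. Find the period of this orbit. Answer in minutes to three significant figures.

r_p = 58230 + 17960 = 76190 km = 7.6190×10⁷ m.
r_a = 58230 + 533200 = 591430 km = 5.9143×10⁸ m.
Semi-major axis a = (r_p + r_a)/2 = (76190 + 5.9143×10⁵)/2 = 3.3381×10⁵ km = 3.338×10⁸ m.
By Kepler's third law T = 2π√(a³/μ) = 2π × 3.132×10⁴ = 1.968×10⁵ s.
= 3279 minutes.

T ≈ 3280 minutes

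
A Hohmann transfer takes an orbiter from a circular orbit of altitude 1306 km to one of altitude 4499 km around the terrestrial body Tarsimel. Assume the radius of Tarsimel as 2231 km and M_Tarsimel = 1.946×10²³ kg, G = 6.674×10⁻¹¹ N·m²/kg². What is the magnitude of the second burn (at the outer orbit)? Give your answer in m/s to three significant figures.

μ = GM = 6.674×10⁻¹¹ × 1.946×10²³ = 1.299×10¹³ m³/s².
r₁ = 2231 + 1306 = 3537.0 km = 3.5370×10⁶ m.
r₂ = 2231 + 4499 = 6730.0 km = 6.7300×10⁶ m.
Transfer ellipse a_t = (r₁ + r₂)/2 = 5.134×10⁶ m.
At r₁: circular v_c1 = √(μ/r₁) = 1916 m/s; transfer-periapsis v_p = √[μ(2/r₁ − 1/a_t)] = 2194 m/s.
At r₂: circular v_c2 = √(μ/r₂) = 1389 m/s; transfer-apoapsis v_a = √[μ(2/r₂ − 1/a_t)] = 1153 m/s.
Δv₂ = v_c2 − v_a = 236.1 m/s.

Δv ≈ 236 m/s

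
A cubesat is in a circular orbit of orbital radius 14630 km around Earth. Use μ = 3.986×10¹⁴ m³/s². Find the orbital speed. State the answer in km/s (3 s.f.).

v ≈ 5.22 km/s

r = 14630 km = 1.463×10⁷ m.
For a circular orbit v = √(μ/r) = √(3.986×10¹⁴ / 1.463×10⁷) = √(2.725×10⁷) = 5220 m/s.
That is 5.220 km/s.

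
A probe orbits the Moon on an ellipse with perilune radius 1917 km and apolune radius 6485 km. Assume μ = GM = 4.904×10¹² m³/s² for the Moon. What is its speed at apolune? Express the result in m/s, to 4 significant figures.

Semi-major axis a = (r_p + r_a)/2 = 4201.0 km = 4.201×10⁶ m.
Vis-viva: v² = μ(2/r − 1/a) = 4.904×10¹² × (3.084×10⁻⁷ − 2.380×10⁻⁷) = 3.451×10⁵ m²/s².
v = 587.4 m/s.

v ≈ 587.4 m/s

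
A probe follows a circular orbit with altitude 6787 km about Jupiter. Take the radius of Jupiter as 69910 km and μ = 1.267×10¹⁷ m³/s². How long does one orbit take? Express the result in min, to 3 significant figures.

T ≈ 198 min

r = 69910 + 6787 = 76697 km = 7.6697×10⁷ m.
Kepler's third law: T = 2π√(r³/μ) = 2π√((7.670×10⁷)³ / 1.267×10¹⁷).
r³/μ = 3.561×10⁶ s², so T = 2π × 1.887×10³ = 1.186×10⁴ s.
Converting: 1.186×10⁴ s ÷ 60.00 = 197.6 min.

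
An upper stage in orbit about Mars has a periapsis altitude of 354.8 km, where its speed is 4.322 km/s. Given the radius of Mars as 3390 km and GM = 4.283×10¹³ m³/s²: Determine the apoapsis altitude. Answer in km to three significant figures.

apoapsis altitude ≈ 13300 km

r_p = 3390 + 354.8 = 3744.8 km = 3.745×10⁶ m.
Specific energy ε = v²/2 − μ/r = -2.097×10⁶ J/kg, so a = −μ/(2ε) = 1.021×10⁷ m.
The apsides satisfy r_p + r_a = 2a, so the apoapsis radius is 2a − r_p = 1.668×10⁷ m = 16676 km.
Apoapsis altitude = 16676 − 3390 = 13286 km.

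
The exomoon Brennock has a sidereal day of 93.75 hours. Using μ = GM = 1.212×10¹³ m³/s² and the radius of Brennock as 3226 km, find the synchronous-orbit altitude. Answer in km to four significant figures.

h_sync ≈ 29480 km

T = 93.75 hours = 3.375×10⁵ s.
A synchronous orbit has period T, so by Kepler's third law a = (μT²/4π²)^(1/3).
μT²/4π² = 1.212×10¹³ × (3.375×10⁵)² / 39.48 = 3.497×10²² m³.
a = 3.270×10⁷ m = 32701 km.
Altitude h = a − R = 32701 − 3226 = 29475 km.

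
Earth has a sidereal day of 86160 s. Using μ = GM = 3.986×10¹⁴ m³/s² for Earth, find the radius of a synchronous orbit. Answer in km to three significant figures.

A synchronous orbit has period T, so by Kepler's third law a = (μT²/4π²)^(1/3).
μT²/4π² = 3.986×10¹⁴ × (8.616×10⁴)² / 39.48 = 7.495×10²² m³.
a = 4.216×10⁷ m = 42163 km.

r_sync ≈ 42200 km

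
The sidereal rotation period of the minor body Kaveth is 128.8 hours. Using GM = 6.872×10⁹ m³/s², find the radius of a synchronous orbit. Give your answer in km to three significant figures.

r_sync ≈ 3340 km

T = 128.8 hours = 4.637×10⁵ s.
A synchronous orbit has period T, so by Kepler's third law a = (μT²/4π²)^(1/3).
μT²/4π² = 6.872×10⁹ × (4.637×10⁵)² / 39.48 = 3.742×10¹⁹ m³.
a = 3.345×10⁶ m = 3344.9 km.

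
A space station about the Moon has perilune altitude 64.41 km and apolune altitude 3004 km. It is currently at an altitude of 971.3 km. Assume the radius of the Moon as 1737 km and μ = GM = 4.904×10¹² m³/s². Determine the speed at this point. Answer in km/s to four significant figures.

v ≈ 1.457 km/s

r_p = 1737 + 64.41 = 1801.4 km = 1.8014×10⁶ m.
r_a = 1737 + 3004 = 4741.0 km = 4.7410×10⁶ m.
r = 1737 + 971.3 = 2708.3 km = 2.708×10⁶ m.
Semi-major axis a = (r_p + r_a)/2 = 3271.2 km = 3.271×10⁶ m.
Vis-viva: v² = μ(2/r − 1/a) = 4.904×10¹² × (7.385×10⁻⁷ − 3.057×10⁻⁷) = 2.122×10⁶ m²/s².
v = 1457 m/s = 1.457 km/s.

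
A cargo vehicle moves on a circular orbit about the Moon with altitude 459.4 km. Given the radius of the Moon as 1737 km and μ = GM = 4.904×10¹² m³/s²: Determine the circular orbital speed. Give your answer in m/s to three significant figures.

r = 1737 + 459.4 = 2196.4 km = 2.1964×10⁶ m.
For a circular orbit v = √(μ/r) = √(4.904×10¹² / 2.196×10⁶) = √(2.233×10⁶) = 1494 m/s.

v ≈ 1490 m/s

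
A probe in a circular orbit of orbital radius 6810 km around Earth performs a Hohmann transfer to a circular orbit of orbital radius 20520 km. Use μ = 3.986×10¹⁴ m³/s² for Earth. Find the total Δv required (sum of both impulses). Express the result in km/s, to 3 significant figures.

Δv_total ≈ 3.02 km/s

r₁ = 6810 km = 6.810×10⁶ m.
r₂ = 20520 km = 2.052×10⁷ m.
Transfer ellipse a_t = (r₁ + r₂)/2 = 1.366×10⁷ m.
At r₁: circular v_c1 = √(μ/r₁) = 7651 m/s; transfer-perigee v_p = √[μ(2/r₁ − 1/a_t)] = 9375 m/s.
Δv₁ = v_p − v_c1 = 1725 m/s.
At r₂: circular v_c2 = √(μ/r₂) = 4407 m/s; transfer-apogee v_a = √[μ(2/r₂ − 1/a_t)] = 3111 m/s.
Δv₂ = v_c2 − v_a = 1296 m/s.
Total Δv = Δv₁ + Δv₂ = 3021 m/s = 3.021 km/s.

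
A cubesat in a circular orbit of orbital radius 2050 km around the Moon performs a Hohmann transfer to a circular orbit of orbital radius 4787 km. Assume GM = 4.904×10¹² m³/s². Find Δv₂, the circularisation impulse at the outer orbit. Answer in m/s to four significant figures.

r₁ = 2050 km = 2.050×10⁶ m.
r₂ = 4787 km = 4.787×10⁶ m.
Transfer ellipse a_t = (r₁ + r₂)/2 = 3.418×10⁶ m.
At r₁: circular v_c1 = √(μ/r₁) = 1547 m/s; transfer-perilune v_p = √[μ(2/r₁ − 1/a_t)] = 1830 m/s.
At r₂: circular v_c2 = √(μ/r₂) = 1012 m/s; transfer-apolune v_a = √[μ(2/r₂ − 1/a_t)] = 783.8 m/s.
Δv₂ = v_c2 − v_a = 228.4 m/s.

Δv ≈ 228.4 m/s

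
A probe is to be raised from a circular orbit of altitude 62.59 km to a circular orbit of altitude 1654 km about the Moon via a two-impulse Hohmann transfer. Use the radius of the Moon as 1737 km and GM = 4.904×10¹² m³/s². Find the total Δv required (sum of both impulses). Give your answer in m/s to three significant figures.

Δv_total ≈ 437 m/s

r₁ = 1737 + 62.59 = 1799.6 km = 1.7996×10⁶ m.
r₂ = 1737 + 1654 = 3391.0 km = 3.3910×10⁶ m.
Transfer ellipse a_t = (r₁ + r₂)/2 = 2.595×10⁶ m.
At r₁: circular v_c1 = √(μ/r₁) = 1651 m/s; transfer-perilune v_p = √[μ(2/r₁ − 1/a_t)] = 1887 m/s.
Δv₁ = v_p − v_c1 = 236.2 m/s.
At r₂: circular v_c2 = √(μ/r₂) = 1203 m/s; transfer-apolune v_a = √[μ(2/r₂ − 1/a_t)] = 1001 m/s.
Δv₂ = v_c2 − v_a = 201.2 m/s.
Total Δv = Δv₁ + Δv₂ = 437.3 m/s.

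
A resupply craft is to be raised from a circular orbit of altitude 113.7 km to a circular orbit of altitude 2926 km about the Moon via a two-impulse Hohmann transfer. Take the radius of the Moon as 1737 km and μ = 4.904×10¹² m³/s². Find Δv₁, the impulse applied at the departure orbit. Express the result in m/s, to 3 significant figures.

Δv ≈ 320 m/s

r₁ = 1737 + 113.7 = 1850.7 km = 1.8507×10⁶ m.
r₂ = 1737 + 2926 = 4663.0 km = 4.6630×10⁶ m.
Transfer ellipse a_t = (r₁ + r₂)/2 = 3.257×10⁶ m.
At r₁: circular v_c1 = √(μ/r₁) = 1628 m/s; transfer-perilune v_p = √[μ(2/r₁ − 1/a_t)] = 1948 m/s.
Δv₁ = v_p − v_c1 = 320.0 m/s.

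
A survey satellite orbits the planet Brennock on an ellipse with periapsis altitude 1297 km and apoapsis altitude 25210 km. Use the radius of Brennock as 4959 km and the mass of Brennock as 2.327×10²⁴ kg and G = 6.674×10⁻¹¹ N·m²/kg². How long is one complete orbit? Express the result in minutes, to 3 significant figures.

μ = GM = 6.674×10⁻¹¹ × 2.327×10²⁴ = 1.553×10¹⁴ m³/s².
r_p = 4959 + 1297 = 6256.0 km = 6.2560×10⁶ m.
r_a = 4959 + 25210 = 30169 km = 3.0169×10⁷ m.
Semi-major axis a = (r_p + r_a)/2 = (6256.0 + 30169)/2 = 18212 km = 1.821×10⁷ m.
By Kepler's third law T = 2π√(a³/μ) = 2π × 6.237×10³ = 3.919×10⁴ s.
= 653.1 minutes.

T ≈ 653 minutes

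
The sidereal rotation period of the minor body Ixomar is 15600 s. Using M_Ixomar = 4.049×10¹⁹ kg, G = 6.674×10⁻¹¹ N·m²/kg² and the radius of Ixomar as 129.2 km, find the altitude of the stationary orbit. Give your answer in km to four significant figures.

h_sync ≈ 126.2 km

μ = GM = 6.674×10⁻¹¹ × 4.049×10¹⁹ = 2.702×10⁹ m³/s².
A synchronous orbit has period T, so by Kepler's third law a = (μT²/4π²)^(1/3).
μT²/4π² = 2.702×10⁹ × (1.560×10⁴)² / 39.48 = 1.666×10¹⁶ m³.
a = 2.554×10⁵ m = 255.39 km.
Altitude h = a − R = 255.39 − 129.2 = 126.19 km.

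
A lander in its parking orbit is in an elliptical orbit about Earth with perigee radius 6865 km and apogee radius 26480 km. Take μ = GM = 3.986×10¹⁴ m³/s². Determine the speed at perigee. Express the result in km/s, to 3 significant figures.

Semi-major axis a = (r_p + r_a)/2 = 16672 km = 1.667×10⁷ m.
Vis-viva: v² = μ(2/r − 1/a) = 3.986×10¹⁴ × (2.913×10⁻⁷ − 5.998×10⁻⁸) = 9.222×10⁷ m²/s².
v = 9603 m/s = 9.603 km/s.

v ≈ 9.60 km/s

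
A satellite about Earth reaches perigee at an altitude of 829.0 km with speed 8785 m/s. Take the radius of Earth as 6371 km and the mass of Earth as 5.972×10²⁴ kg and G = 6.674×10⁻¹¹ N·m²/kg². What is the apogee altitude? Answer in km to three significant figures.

apogee altitude ≈ 10200 km

μ = GM = 6.674×10⁻¹¹ × 5.972×10²⁴ = 3.986×10¹⁴ m³/s².
r_p = 6371 + 829.0 = 7200.0 km = 7.200×10⁶ m.
Specific energy ε = v²/2 − μ/r = -1.677×10⁷ J/kg, so a = −μ/(2ε) = 1.188×10⁷ m.
The apsides satisfy r_p + r_a = 2a, so the apogee radius is 2a − r_p = 1.657×10⁷ m = 16568 km.
Apogee altitude = 16568 − 6371 = 10197 km.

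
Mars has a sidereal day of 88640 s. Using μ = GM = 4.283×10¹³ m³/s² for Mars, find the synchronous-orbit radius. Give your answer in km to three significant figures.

r_sync ≈ 20400 km

A synchronous orbit has period T, so by Kepler's third law a = (μT²/4π²)^(1/3).
μT²/4π² = 4.283×10¹³ × (8.864×10⁴)² / 39.48 = 8.524×10²¹ m³.
a = 2.043×10⁷ m = 20428 km.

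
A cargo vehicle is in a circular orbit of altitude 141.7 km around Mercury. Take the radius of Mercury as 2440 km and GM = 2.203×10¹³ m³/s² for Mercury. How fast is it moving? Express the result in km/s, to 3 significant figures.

v ≈ 2.92 km/s

r = 2440 + 141.7 = 2581.7 km = 2.5817×10⁶ m.
For a circular orbit v = √(μ/r) = √(2.203×10¹³ / 2.582×10⁶) = √(8.533×10⁶) = 2921 m/s.
That is 2.921 km/s.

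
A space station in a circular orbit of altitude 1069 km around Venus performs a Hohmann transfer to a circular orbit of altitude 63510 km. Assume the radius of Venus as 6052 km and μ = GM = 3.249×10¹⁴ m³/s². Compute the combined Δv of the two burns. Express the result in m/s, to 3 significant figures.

r₁ = 6052 + 1069 = 7121.0 km = 7.1210×10⁶ m.
r₂ = 6052 + 63510 = 69562 km = 6.9562×10⁷ m.
Transfer ellipse a_t = (r₁ + r₂)/2 = 3.834×10⁷ m.
At r₁: circular v_c1 = √(μ/r₁) = 6755 m/s; transfer-periapsis v_p = √[μ(2/r₁ − 1/a_t)] = 9098 m/s.
Δv₁ = v_p − v_c1 = 2344 m/s.
At r₂: circular v_c2 = √(μ/r₂) = 2161 m/s; transfer-apoapsis v_a = √[μ(2/r₂ − 1/a_t)] = 931.4 m/s.
Δv₂ = v_c2 − v_a = 1230 m/s.
Total Δv = Δv₁ + Δv₂ = 3573 m/s.

Δv_total ≈ 3570 m/s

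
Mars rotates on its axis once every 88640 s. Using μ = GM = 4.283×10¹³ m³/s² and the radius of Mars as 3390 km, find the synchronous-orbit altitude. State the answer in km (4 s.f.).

h_sync ≈ 17040 km

A synchronous orbit has period T, so by Kepler's third law a = (μT²/4π²)^(1/3).
μT²/4π² = 4.283×10¹³ × (8.864×10⁴)² / 39.48 = 8.524×10²¹ m³.
a = 2.043×10⁷ m = 20428 km.
Altitude h = a − R = 20428 − 3390 = 17038 km.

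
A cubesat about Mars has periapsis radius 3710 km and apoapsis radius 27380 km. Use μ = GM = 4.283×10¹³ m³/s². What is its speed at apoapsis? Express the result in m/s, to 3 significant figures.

Semi-major axis a = (r_p + r_a)/2 = 15545 km = 1.554×10⁷ m.
Vis-viva: v² = μ(2/r − 1/a) = 4.283×10¹³ × (7.305×10⁻⁸ − 6.433×10⁻⁸) = 3.733×10⁵ m²/s².
v = 611.0 m/s.

v ≈ 611 m/s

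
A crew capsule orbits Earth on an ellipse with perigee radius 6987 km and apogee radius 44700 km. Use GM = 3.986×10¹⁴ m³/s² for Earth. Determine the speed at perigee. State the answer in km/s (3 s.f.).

Semi-major axis a = (r_p + r_a)/2 = 25844 km = 2.584×10⁷ m.
Vis-viva: v² = μ(2/r − 1/a) = 3.986×10¹⁴ × (2.862×10⁻⁷ − 3.869×10⁻⁸) = 9.867×10⁷ m²/s².
v = 9933 m/s = 9.933 km/s.

v ≈ 9.93 km/s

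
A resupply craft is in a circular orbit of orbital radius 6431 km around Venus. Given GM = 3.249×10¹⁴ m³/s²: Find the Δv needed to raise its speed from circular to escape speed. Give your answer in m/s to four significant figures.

r = 6431 km = 6.431×10⁶ m.
Circular speed v_c = √(μ/r) = 7108 m/s.
Escape speed v_esc = √(2μ/r) = √2 × v_c = 10050 m/s.
Δv = v_esc − v_c = 2944 m/s.

Δv ≈ 2944 m/s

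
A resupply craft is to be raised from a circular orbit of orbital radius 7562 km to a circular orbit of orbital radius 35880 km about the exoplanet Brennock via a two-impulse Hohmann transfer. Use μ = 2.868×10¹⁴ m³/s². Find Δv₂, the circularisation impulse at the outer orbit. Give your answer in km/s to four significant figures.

r₁ = 7562 km = 7.562×10⁶ m.
r₂ = 35880 km = 3.588×10⁷ m.
Transfer ellipse a_t = (r₁ + r₂)/2 = 2.172×10⁷ m.
At r₁: circular v_c1 = √(μ/r₁) = 6158 m/s; transfer-periapsis v_p = √[μ(2/r₁ − 1/a_t)] = 7915 m/s.
At r₂: circular v_c2 = √(μ/r₂) = 2827 m/s; transfer-apoapsis v_a = √[μ(2/r₂ − 1/a_t)] = 1668 m/s.
Δv₂ = v_c2 − v_a = 1159 m/s.
= 1.159 km/s.

Δv ≈ 1.159 km/s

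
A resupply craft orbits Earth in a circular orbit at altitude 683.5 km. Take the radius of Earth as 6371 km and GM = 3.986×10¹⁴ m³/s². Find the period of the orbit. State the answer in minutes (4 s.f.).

r = 6371 + 683.5 = 7054.5 km = 7.0545×10⁶ m.
Kepler's third law: T = 2π√(r³/μ) = 2π√((7.054×10⁶)³ / 3.986×10¹⁴).
r³/μ = 8.808×10⁵ s², so T = 2π × 9.385×10² = 5.897×10³ s.
Converting: 5.897×10³ s ÷ 60.00 = 98.28 minutes.

T ≈ 98.28 minutes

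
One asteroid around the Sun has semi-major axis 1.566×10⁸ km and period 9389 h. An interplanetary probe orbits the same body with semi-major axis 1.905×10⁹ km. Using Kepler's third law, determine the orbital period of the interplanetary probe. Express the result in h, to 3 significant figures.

Kepler's third law: T² ∝ a³, so T₂ = T₁ (a₂/a₁)^(3/2).
a₂/a₁ = 12.16, (a₂/a₁)^(3/2) = 42.43.
T₂ = 9389 × 42.43 = 3.984×10⁵ h.

T₂ ≈ 3.98×10⁵ h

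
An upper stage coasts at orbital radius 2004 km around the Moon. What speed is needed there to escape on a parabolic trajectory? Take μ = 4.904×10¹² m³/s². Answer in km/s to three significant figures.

r = 2004 km = 2.004×10⁶ m.
Escape speed v_esc = √(2μ/r) = √(2 × 4.904×10¹² / 2.004×10⁶) = √(4.894×10⁶) = 2212 m/s.
= 2.212 km/s.

v_esc ≈ 2.21 km/s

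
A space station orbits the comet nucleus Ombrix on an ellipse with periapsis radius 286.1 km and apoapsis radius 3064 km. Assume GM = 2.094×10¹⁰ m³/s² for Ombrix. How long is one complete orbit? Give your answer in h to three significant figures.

T ≈ 26.1 h

Semi-major axis a = (r_p + r_a)/2 = (286.10 + 3064.0)/2 = 1675.0 km = 1.675×10⁶ m.
By Kepler's third law T = 2π√(a³/μ) = 2π × 1.498×10⁴ = 9.413×10⁴ s.
= 26.15 h.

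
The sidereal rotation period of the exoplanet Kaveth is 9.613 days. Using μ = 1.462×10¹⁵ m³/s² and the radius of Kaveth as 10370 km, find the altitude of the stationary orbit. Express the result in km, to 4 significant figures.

T = 9.613 days = 8.306×10⁵ s.
A synchronous orbit has period T, so by Kepler's third law a = (μT²/4π²)^(1/3).
μT²/4π² = 1.462×10¹⁵ × (8.306×10⁵)² / 39.48 = 2.555×10²⁵ m³.
a = 2.945×10⁸ m = 2.9452×10⁵ km.
Altitude h = a − R = 2.9452×10⁵ − 10370 = 2.8415×10⁵ km.

h_sync ≈ 2.841×10⁵ km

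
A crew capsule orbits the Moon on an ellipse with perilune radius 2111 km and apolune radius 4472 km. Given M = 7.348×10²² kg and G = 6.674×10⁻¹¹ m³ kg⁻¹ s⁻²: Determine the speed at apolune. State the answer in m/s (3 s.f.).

v ≈ 839 m/s

μ = GM = 6.674×10⁻¹¹ × 7.348×10²² = 4.904×10¹² m³/s².
Semi-major axis a = (r_p + r_a)/2 = 3291.5 km = 3.292×10⁶ m.
Vis-viva: v² = μ(2/r − 1/a) = 4.904×10¹² × (4.472×10⁻⁷ − 3.038×10⁻⁷) = 7.033×10⁵ m²/s².
v = 838.6 m/s.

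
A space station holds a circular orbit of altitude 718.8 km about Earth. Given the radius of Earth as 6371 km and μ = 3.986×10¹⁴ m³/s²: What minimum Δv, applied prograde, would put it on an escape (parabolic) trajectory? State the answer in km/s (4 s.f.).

r = 6371 + 718.8 = 7089.8 km = 7.0898×10⁶ m.
Circular speed v_c = √(μ/r) = 7498 m/s.
Escape speed v_esc = √(2μ/r) = √2 × v_c = 10600 m/s.
Δv = v_esc − v_c = 3106 m/s = 3.106 km/s.

Δv ≈ 3.106 km/s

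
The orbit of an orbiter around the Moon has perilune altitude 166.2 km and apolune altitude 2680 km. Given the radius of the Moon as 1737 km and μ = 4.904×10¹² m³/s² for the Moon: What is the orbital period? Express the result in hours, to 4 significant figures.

r_p = 1737 + 166.2 = 1903.2 km = 1.9032×10⁶ m.
r_a = 1737 + 2680 = 4417.0 km = 4.4170×10⁶ m.
Semi-major axis a = (r_p + r_a)/2 = (1903.2 + 4417.0)/2 = 3160.1 km = 3.160×10⁶ m.
By Kepler's third law T = 2π√(a³/μ) = 2π × 2.537×10³ = 1.594×10⁴ s.
= 4.427 hours.

T ≈ 4.427 hours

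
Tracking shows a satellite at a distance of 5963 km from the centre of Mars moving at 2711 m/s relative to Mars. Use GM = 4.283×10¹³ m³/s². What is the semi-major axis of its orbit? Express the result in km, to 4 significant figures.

r = 5.963×10⁶ m.
Specific orbital energy ε = v²/2 − μ/r = (2711)²/2 − 4.283×10¹³/5.963×10⁶ = -3.508×10⁶ J/kg.
Since ε = −μ/(2a), a = −μ/(2ε) = 6.105×10⁶ m = 6104.9 km.

a ≈ 6105 km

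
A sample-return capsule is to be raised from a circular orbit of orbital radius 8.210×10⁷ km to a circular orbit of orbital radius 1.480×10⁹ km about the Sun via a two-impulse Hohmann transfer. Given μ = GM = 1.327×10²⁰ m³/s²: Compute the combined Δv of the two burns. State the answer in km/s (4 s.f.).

Δv_total ≈ 21.54 km/s

r₁ = 8.210×10⁷ km = 8.210×10¹⁰ m.
r₂ = 1.480×10⁹ km = 1.480×10¹² m.
Transfer ellipse a_t = (r₁ + r₂)/2 = 7.810×10¹¹ m.
At r₁: circular v_c1 = √(μ/r₁) = 40200 m/s; transfer-perihelion v_p = √[μ(2/r₁ − 1/a_t)] = 55340 m/s.
Δv₁ = v_p − v_c1 = 15140 m/s.
At r₂: circular v_c2 = √(μ/r₂) = 9469 m/s; transfer-aphelion v_a = √[μ(2/r₂ − 1/a_t)] = 3070 m/s.
Δv₂ = v_c2 − v_a = 6399 m/s.
Total Δv = Δv₁ + Δv₂ = 21540 m/s = 21.54 km/s.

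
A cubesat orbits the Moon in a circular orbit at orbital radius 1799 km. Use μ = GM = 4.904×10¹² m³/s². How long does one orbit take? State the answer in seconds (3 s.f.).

T ≈ 6850 seconds

r = 1799 km = 1.799×10⁶ m.
Kepler's third law: T = 2π√(r³/μ) = 2π√((1.799×10⁶)³ / 4.904×10¹²).
r³/μ = 1.187×10⁶ s², so T = 2π × 1.090×10³ = 6.846×10³ s.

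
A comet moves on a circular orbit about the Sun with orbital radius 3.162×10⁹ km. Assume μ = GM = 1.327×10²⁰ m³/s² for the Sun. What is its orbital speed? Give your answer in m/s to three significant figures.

v ≈ 6480 m/s

r = 3.162×10⁹ km = 3.162×10¹² m.
For a circular orbit v = √(μ/r) = √(1.327×10²⁰ / 3.162×10¹²) = √(4.197×10⁷) = 6478 m/s.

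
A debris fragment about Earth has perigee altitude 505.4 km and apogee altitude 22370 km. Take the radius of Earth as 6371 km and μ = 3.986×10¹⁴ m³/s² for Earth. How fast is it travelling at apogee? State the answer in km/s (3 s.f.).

r_p = 6371 + 505.4 = 6876.4 km = 6.8764×10⁶ m.
r_a = 6371 + 22370 = 28741 km = 2.8741×10⁷ m.
Semi-major axis a = (r_p + r_a)/2 = 17809 km = 1.781×10⁷ m.
Vis-viva: v² = μ(2/r − 1/a) = 3.986×10¹⁴ × (6.959×10⁻⁸ − 5.615×10⁻⁸) = 5.355×10⁶ m²/s².
v = 2314 m/s = 2.314 km/s.

v ≈ 2.31 km/s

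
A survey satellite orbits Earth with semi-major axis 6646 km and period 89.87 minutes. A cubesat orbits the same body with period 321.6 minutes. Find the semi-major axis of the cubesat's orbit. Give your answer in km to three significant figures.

Kepler's third law: a³ ∝ T², so a₂ = a₁ (T₂/T₁)^(2/3).
T₂/T₁ = 3.579, (T₂/T₁)^(2/3) = 2.340.
a₂ = 6646 × 2.340 = 15550 km.

a₂ ≈ 15500 km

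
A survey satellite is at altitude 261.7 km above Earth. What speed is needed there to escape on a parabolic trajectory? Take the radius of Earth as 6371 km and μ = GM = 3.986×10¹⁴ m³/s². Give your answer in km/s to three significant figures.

v_esc ≈ 11.0 km/s

r = 6371 + 261.7 = 6632.7 km = 6.6327×10⁶ m.
Escape speed v_esc = √(2μ/r) = √(2 × 3.986×10¹⁴ / 6.633×10⁶) = √(1.202×10⁸) = 10960 m/s.
= 10.96 km/s.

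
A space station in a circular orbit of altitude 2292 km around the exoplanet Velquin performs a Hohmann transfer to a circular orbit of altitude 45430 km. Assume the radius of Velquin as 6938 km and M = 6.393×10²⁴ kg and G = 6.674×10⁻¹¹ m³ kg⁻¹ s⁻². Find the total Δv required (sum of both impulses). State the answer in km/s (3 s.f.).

μ = GM = 6.674×10⁻¹¹ × 6.393×10²⁴ = 4.267×10¹⁴ m³/s².
r₁ = 6938 + 2292 = 9230.0 km = 9.2300×10⁶ m.
r₂ = 6938 + 45430 = 52368 km = 5.2368×10⁷ m.
Transfer ellipse a_t = (r₁ + r₂)/2 = 3.080×10⁷ m.
At r₁: circular v_c1 = √(μ/r₁) = 6799 m/s; transfer-periapsis v_p = √[μ(2/r₁ − 1/a_t)] = 8866 m/s.
Δv₁ = v_p − v_c1 = 2067 m/s.
At r₂: circular v_c2 = √(μ/r₂) = 2854 m/s; transfer-apoapsis v_a = √[μ(2/r₂ − 1/a_t)] = 1563 m/s.
Δv₂ = v_c2 − v_a = 1292 m/s.
Total Δv = Δv₁ + Δv₂ = 3358 m/s = 3.358 km/s.

Δv_total ≈ 3.36 km/s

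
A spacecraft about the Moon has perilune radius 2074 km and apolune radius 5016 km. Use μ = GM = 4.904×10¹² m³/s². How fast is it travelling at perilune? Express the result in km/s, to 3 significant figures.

v ≈ 1.83 km/s

Semi-major axis a = (r_p + r_a)/2 = 3545.0 km = 3.545×10⁶ m.
Vis-viva: v² = μ(2/r − 1/a) = 4.904×10¹² × (9.643×10⁻⁷ − 2.821×10⁻⁷) = 3.346×10⁶ m²/s².
v = 1829 m/s = 1.829 km/s.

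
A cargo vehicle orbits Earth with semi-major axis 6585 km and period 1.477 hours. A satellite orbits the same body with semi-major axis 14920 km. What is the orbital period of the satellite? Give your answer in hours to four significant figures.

Kepler's third law: T² ∝ a³, so T₂ = T₁ (a₂/a₁)^(3/2).
a₂/a₁ = 2.266, (a₂/a₁)^(3/2) = 3.411.
T₂ = 1.477 × 3.411 = 5.037 hours.

T₂ ≈ 5.037 hours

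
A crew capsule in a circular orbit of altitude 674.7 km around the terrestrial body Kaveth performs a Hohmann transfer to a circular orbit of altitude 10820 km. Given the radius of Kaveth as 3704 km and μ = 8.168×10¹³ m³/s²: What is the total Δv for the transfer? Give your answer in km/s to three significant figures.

Δv_total ≈ 1.79 km/s

r₁ = 3704 + 674.7 = 4378.7 km = 4.3787×10⁶ m.
r₂ = 3704 + 10820 = 14524 km = 1.4524×10⁷ m.
Transfer ellipse a_t = (r₁ + r₂)/2 = 9.451×10⁶ m.
At r₁: circular v_c1 = √(μ/r₁) = 4319 m/s; transfer-periapsis v_p = √[μ(2/r₁ − 1/a_t)] = 5354 m/s.
Δv₁ = v_p − v_c1 = 1035 m/s.
At r₂: circular v_c2 = √(μ/r₂) = 2371 m/s; transfer-apoapsis v_a = √[μ(2/r₂ − 1/a_t)] = 1614 m/s.
Δv₂ = v_c2 − v_a = 757.3 m/s.
Total Δv = Δv₁ + Δv₂ = 1792 m/s = 1.792 km/s.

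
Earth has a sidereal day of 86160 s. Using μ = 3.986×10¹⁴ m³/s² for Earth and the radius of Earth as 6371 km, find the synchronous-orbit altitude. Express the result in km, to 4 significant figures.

A synchronous orbit has period T, so by Kepler's third law a = (μT²/4π²)^(1/3).
μT²/4π² = 3.986×10¹⁴ × (8.616×10⁴)² / 39.48 = 7.495×10²² m³.
a = 4.216×10⁷ m = 42163 km.
Altitude h = a − R = 42163 − 6371 = 35792 km.

h_sync ≈ 35790 km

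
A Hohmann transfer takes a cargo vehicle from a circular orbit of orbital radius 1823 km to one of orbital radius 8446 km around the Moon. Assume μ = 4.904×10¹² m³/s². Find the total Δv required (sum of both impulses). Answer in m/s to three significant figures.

r₁ = 1823 km = 1.823×10⁶ m.
r₂ = 8446 km = 8.446×10⁶ m.
Transfer ellipse a_t = (r₁ + r₂)/2 = 5.134×10⁶ m.
At r₁: circular v_c1 = √(μ/r₁) = 1640 m/s; transfer-perilune v_p = √[μ(2/r₁ − 1/a_t)] = 2104 m/s.
Δv₁ = v_p − v_c1 = 463.4 m/s.
At r₂: circular v_c2 = √(μ/r₂) = 762.0 m/s; transfer-apolune v_a = √[μ(2/r₂ − 1/a_t)] = 454.0 m/s.
Δv₂ = v_c2 − v_a = 308.0 m/s.
Total Δv = Δv₁ + Δv₂ = 771.4 m/s.

Δv_total ≈ 771 m/s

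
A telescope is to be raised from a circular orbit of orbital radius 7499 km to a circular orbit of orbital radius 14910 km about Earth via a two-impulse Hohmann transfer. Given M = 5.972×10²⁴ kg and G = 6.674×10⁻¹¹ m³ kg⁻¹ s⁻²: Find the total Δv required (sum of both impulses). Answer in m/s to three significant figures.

Δv_total ≈ 2060 m/s

μ = GM = 6.674×10⁻¹¹ × 5.972×10²⁴ = 3.986×10¹⁴ m³/s².
r₁ = 7499 km = 7.499×10⁶ m.
r₂ = 14910 km = 1.491×10⁷ m.
Transfer ellipse a_t = (r₁ + r₂)/2 = 1.120×10⁷ m.
At r₁: circular v_c1 = √(μ/r₁) = 7290 m/s; transfer-perigee v_p = √[μ(2/r₁ − 1/a_t)] = 8410 m/s.
Δv₁ = v_p − v_c1 = 1120 m/s.
At r₂: circular v_c2 = √(μ/r₂) = 5170 m/s; transfer-apogee v_a = √[μ(2/r₂ − 1/a_t)] = 4230 m/s.
Δv₂ = v_c2 − v_a = 940.5 m/s.
Total Δv = Δv₁ + Δv₂ = 2060 m/s.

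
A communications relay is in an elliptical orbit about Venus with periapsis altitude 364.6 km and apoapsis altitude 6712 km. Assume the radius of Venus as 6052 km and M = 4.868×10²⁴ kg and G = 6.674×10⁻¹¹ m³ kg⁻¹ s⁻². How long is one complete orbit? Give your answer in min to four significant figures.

μ = GM = 6.674×10⁻¹¹ × 4.868×10²⁴ = 3.249×10¹⁴ m³/s².
r_p = 6052 + 364.6 = 6416.6 km = 6.4166×10⁶ m.
r_a = 6052 + 6712 = 12764 km = 1.2764×10⁷ m.
Semi-major axis a = (r_p + r_a)/2 = (6416.6 + 12764)/2 = 9590.3 km = 9.590×10⁶ m.
By Kepler's third law T = 2π√(a³/μ) = 2π × 1.648×10³ = 1.035×10⁴ s.
= 172.5 min.

T ≈ 172.5 min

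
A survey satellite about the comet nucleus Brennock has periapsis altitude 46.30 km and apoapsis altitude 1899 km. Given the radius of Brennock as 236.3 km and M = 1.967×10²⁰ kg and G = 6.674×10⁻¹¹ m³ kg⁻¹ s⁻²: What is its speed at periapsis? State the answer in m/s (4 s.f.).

v ≈ 286.4 m/s

μ = GM = 6.674×10⁻¹¹ × 1.967×10²⁰ = 1.313×10¹⁰ m³/s².
r_p = 236.3 + 46.30 = 282.60 km = 2.8260×10⁵ m.
r_a = 236.3 + 1899 = 2135.3 km = 2.1353×10⁶ m.
Semi-major axis a = (r_p + r_a)/2 = 1209.0 km = 1.209×10⁶ m.
Vis-viva: v² = μ(2/r − 1/a) = 1.313×10¹⁰ × (7.077×10⁻⁶ − 8.272×10⁻⁷) = 8.205×10⁴ m²/s².
v = 286.4 m/s.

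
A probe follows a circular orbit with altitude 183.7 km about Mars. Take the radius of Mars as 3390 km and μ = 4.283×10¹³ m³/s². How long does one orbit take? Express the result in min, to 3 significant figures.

T ≈ 108 min

r = 3390 + 183.7 = 3573.7 km = 3.5737×10⁶ m.
Kepler's third law: T = 2π√(r³/μ) = 2π√((3.574×10⁶)³ / 4.283×10¹³).
r³/μ = 1.066×10⁶ s², so T = 2π × 1.032×10³ = 6.486×10³ s.
Converting: 6.486×10³ s ÷ 60.00 = 108.1 min.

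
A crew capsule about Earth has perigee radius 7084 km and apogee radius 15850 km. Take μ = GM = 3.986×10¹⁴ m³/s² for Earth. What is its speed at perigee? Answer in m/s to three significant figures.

Semi-major axis a = (r_p + r_a)/2 = 11467 km = 1.147×10⁷ m.
Vis-viva: v² = μ(2/r − 1/a) = 3.986×10¹⁴ × (2.823×10⁻⁷ − 8.721×10⁻⁸) = 7.777×10⁷ m²/s².
v = 8819 m/s.

v ≈ 8820 m/s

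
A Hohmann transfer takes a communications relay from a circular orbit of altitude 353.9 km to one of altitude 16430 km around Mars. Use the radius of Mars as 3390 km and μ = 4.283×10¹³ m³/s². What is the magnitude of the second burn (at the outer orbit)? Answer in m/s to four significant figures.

r₁ = 3390 + 353.9 = 3743.9 km = 3.7439×10⁶ m.
r₂ = 3390 + 16430 = 19820 km = 1.9820×10⁷ m.
Transfer ellipse a_t = (r₁ + r₂)/2 = 1.178×10⁷ m.
At r₁: circular v_c1 = √(μ/r₁) = 3382 m/s; transfer-periapsis v_p = √[μ(2/r₁ − 1/a_t)] = 4387 m/s.
At r₂: circular v_c2 = √(μ/r₂) = 1470 m/s; transfer-apoapsis v_a = √[μ(2/r₂ − 1/a_t)] = 828.7 m/s.
Δv₂ = v_c2 − v_a = 641.4 m/s.

Δv ≈ 641.4 m/s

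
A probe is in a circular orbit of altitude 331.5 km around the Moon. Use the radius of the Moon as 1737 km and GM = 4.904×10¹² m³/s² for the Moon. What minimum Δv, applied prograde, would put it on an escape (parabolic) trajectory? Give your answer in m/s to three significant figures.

Δv ≈ 638 m/s

r = 1737 + 331.5 = 2068.5 km = 2.0685×10⁶ m.
Circular speed v_c = √(μ/r) = 1540 m/s.
Escape speed v_esc = √(2μ/r) = √2 × v_c = 2178 m/s.
Δv = v_esc − v_c = 637.8 m/s.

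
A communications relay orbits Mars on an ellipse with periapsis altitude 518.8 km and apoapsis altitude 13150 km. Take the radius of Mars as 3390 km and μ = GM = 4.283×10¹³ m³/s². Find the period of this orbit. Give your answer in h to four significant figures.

T ≈ 8.719 h

r_p = 3390 + 518.8 = 3908.8 km = 3.9088×10⁶ m.
r_a = 3390 + 13150 = 16540 km = 1.6540×10⁷ m.
Semi-major axis a = (r_p + r_a)/2 = (3908.8 + 16540)/2 = 10224 km = 1.022×10⁷ m.
By Kepler's third law T = 2π√(a³/μ) = 2π × 4.996×10³ = 3.139×10⁴ s.
= 8.719 h.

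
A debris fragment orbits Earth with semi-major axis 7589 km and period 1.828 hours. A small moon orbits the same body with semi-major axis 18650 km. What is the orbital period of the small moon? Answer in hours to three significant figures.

T₂ ≈ 7.04 hours

Kepler's third law: T² ∝ a³, so T₂ = T₁ (a₂/a₁)^(3/2).
a₂/a₁ = 2.458, (a₂/a₁)^(3/2) = 3.852.
T₂ = 1.828 × 3.852 = 7.042 hours.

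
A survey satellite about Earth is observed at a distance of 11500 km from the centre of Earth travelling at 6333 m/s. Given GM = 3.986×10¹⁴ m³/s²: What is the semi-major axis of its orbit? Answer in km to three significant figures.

a ≈ 13600 km

r = 1.150×10⁷ m.
Vis-viva rearranged: 1/a = 2/r − v²/μ = 1.739×10⁻⁷ − 1.006×10⁻⁷ = 7.329×10⁻⁸ m⁻¹.
a = 1.364×10⁷ m = 13644 km.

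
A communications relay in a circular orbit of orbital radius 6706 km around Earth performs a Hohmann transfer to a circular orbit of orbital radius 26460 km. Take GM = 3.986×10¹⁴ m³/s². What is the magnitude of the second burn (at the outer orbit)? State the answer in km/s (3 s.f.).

Δv ≈ 1.41 km/s

r₁ = 6706 km = 6.706×10⁶ m.
r₂ = 26460 km = 2.646×10⁷ m.
Transfer ellipse a_t = (r₁ + r₂)/2 = 1.658×10⁷ m.
At r₁: circular v_c1 = √(μ/r₁) = 7710 m/s; transfer-perigee v_p = √[μ(2/r₁ − 1/a_t)] = 9739 m/s.
At r₂: circular v_c2 = √(μ/r₂) = 3881 m/s; transfer-apogee v_a = √[μ(2/r₂ − 1/a_t)] = 2468 m/s.
Δv₂ = v_c2 − v_a = 1413 m/s.
= 1.413 km/s.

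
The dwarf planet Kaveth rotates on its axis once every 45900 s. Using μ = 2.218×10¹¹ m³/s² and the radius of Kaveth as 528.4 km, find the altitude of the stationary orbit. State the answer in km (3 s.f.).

A synchronous orbit has period T, so by Kepler's third law a = (μT²/4π²)^(1/3).
μT²/4π² = 2.218×10¹¹ × (4.590×10⁴)² / 39.48 = 1.184×10¹⁹ m³.
a = 2.279×10⁶ m = 2279.0 km.
Altitude h = a − R = 2279.0 − 528.4 = 1750.6 km.

h_sync ≈ 1750 km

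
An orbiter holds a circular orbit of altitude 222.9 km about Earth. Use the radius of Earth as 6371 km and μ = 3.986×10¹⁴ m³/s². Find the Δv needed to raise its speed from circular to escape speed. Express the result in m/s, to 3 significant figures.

r = 6371 + 222.9 = 6593.9 km = 6.5939×10⁶ m.
Circular speed v_c = √(μ/r) = 7775 m/s.
Escape speed v_esc = √(2μ/r) = √2 × v_c = 11000 m/s.
Δv = v_esc − v_c = 3220 m/s.

Δv ≈ 3220 m/s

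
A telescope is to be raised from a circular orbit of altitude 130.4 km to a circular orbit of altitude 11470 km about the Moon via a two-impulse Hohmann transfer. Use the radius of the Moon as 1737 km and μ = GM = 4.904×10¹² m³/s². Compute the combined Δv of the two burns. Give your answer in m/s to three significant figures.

r₁ = 1737 + 130.4 = 1867.4 km = 1.8674×10⁶ m.
r₂ = 1737 + 11470 = 13207 km = 1.3207×10⁷ m.
Transfer ellipse a_t = (r₁ + r₂)/2 = 7.537×10⁶ m.
At r₁: circular v_c1 = √(μ/r₁) = 1621 m/s; transfer-perilune v_p = √[μ(2/r₁ − 1/a_t)] = 2145 m/s.
Δv₁ = v_p − v_c1 = 524.6 m/s.
At r₂: circular v_c2 = √(μ/r₂) = 609.4 m/s; transfer-apolune v_a = √[μ(2/r₂ − 1/a_t)] = 303.3 m/s.
Δv₂ = v_c2 − v_a = 306.0 m/s.
Total Δv = Δv₁ + Δv₂ = 830.7 m/s.

Δv_total ≈ 831 m/s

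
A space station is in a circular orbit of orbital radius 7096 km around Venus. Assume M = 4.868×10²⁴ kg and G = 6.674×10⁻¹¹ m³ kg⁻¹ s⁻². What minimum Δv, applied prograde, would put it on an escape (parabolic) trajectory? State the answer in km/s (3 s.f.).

Δv ≈ 2.80 km/s

μ = GM = 6.674×10⁻¹¹ × 4.868×10²⁴ = 3.249×10¹⁴ m³/s².
r = 7096 km = 7.096×10⁶ m.
Circular speed v_c = √(μ/r) = 6766 m/s.
Escape speed v_esc = √(2μ/r) = √2 × v_c = 9569 m/s.
Δv = v_esc − v_c = 2803 m/s = 2.803 km/s.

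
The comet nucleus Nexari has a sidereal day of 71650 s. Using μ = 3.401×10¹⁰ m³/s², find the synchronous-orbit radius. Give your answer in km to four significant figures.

r_sync ≈ 1641 km

A synchronous orbit has period T, so by Kepler's third law a = (μT²/4π²)^(1/3).
μT²/4π² = 3.401×10¹⁰ × (7.165×10⁴)² / 39.48 = 4.423×10¹⁸ m³.
a = 1.641×10⁶ m = 1641.4 km.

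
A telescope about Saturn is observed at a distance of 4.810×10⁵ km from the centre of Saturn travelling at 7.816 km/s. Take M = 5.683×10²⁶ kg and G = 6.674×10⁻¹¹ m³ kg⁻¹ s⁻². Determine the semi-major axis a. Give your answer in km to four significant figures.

a ≈ 3.926×10⁵ km

μ = GM = 6.674×10⁻¹¹ × 5.683×10²⁶ = 3.793×10¹⁶ m³/s².
r = 4.810×10⁸ m.
Vis-viva rearranged: 1/a = 2/r − v²/μ = 4.158×10⁻⁹ − 1.611×10⁻⁹ = 2.547×10⁻⁹ m⁻¹.
a = 3.926×10⁸ m = 3.9257×10⁵ km.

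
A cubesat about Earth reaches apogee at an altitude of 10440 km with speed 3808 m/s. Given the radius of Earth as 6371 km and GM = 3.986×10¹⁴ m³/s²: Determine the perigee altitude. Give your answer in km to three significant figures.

perigee altitude ≈ 1030 km

r_a = 6371 + 10440 = 16811 km = 1.681×10⁷ m.
Specific energy ε = v²/2 − μ/r = -1.646×10⁷ J/kg, so a = −μ/(2ε) = 1.211×10⁷ m.
The apsides satisfy r_p + r_a = 2a, so the perigee radius is 2a − r_a = 7.405×10⁶ m = 7404.9 km.
Perigee altitude = 7404.9 − 6371 = 1033.9 km.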